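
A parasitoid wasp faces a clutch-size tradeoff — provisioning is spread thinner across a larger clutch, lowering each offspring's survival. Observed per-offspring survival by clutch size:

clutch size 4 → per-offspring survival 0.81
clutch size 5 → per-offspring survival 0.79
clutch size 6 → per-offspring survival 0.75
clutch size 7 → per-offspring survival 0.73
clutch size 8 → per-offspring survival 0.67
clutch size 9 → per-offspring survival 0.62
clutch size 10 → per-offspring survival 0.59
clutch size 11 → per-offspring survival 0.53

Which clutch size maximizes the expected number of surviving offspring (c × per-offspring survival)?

10

Expected surviving offspring = c × s(c):
  c=4: 4 × 0.81 = 3.240
  c=5: 5 × 0.79 = 3.950
  c=6: 6 × 0.75 = 4.500
  c=7: 7 × 0.73 = 5.110
  c=8: 8 × 0.67 = 5.360
  c=9: 9 × 0.62 = 5.580
  c=10: 10 × 0.59 = 5.900
  c=11: 11 × 0.53 = 5.830
Maximum at c = 10 (5.900 surviving offspring).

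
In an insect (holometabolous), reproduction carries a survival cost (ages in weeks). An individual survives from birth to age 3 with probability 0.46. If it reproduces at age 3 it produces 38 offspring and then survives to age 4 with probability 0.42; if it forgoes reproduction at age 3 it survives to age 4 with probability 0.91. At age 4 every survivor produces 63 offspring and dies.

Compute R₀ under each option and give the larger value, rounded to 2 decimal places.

breed at age 3: R₀ = 0.46 × (38 + 0.42 × 63) = 0.46 × 64.4600 = 29.6516
delay to age 4: R₀ = 0.46 × (0.91 × 63) = 0.46 × 57.3300 = 26.3718
Higher: breed at age 3 (29.6516).

29.65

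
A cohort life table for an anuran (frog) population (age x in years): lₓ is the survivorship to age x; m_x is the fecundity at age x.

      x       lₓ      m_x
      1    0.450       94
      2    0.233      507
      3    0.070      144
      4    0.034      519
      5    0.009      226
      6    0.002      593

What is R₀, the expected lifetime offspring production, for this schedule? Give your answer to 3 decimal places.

191.377

R₀ = Σ lₓ m_x:
  age 1: 0.450 × 94 = 42.3000
  age 2: 0.233 × 507 = 118.1310
  age 3: 0.070 × 144 = 10.0800
  age 4: 0.034 × 519 = 17.6460
  age 5: 0.009 × 226 = 2.0340
  age 6: 0.002 × 593 = 1.1860
R₀ = 42.3000 + 118.1310 + 10.0800 + 17.6460 + 2.0340 + 1.1860 = 191.3770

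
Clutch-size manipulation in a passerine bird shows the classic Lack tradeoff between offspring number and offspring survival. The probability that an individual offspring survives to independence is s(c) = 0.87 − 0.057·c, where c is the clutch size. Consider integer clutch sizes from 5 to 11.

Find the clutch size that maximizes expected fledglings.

Expected fledglings = c × s(c):
  c=5: 5 × 0.585 = 2.925
  c=6: 6 × 0.528 = 3.168
  c=7: 7 × 0.471 = 3.297
  c=8: 8 × 0.414 = 3.312
  c=9: 9 × 0.357 = 3.213
  c=10: 10 × 0.300 = 3.000
  c=11: 11 × 0.243 = 2.673
Maximum at c = 8 (3.312 fledglings).

8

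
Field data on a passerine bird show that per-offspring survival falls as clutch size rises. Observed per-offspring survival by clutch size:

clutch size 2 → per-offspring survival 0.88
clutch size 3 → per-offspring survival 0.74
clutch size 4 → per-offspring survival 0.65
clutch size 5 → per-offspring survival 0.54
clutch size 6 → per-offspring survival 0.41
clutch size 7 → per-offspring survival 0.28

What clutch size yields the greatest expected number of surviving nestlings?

Expected surviving nestlings = c × s(c):
  c=2: 2 × 0.88 = 1.760
  c=3: 3 × 0.74 = 2.220
  c=4: 4 × 0.65 = 2.600
  c=5: 5 × 0.54 = 2.700
  c=6: 6 × 0.41 = 2.460
  c=7: 7 × 0.28 = 1.960
Maximum at c = 5 (2.700 surviving nestlings).

5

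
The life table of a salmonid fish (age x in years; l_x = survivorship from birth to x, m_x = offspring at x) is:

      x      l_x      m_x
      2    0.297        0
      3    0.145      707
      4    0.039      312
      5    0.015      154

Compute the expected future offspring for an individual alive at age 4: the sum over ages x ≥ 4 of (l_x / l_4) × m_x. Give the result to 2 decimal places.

l_4 = 0.039. Conditional survival from age 4 to x is l_x / l_4.
  x=4: (0.039/0.039) × 312 = 312.0000
  x=5: (0.015/0.039) × 154 = 59.2308
Sum = 312.0000 + 59.2308 = 371.2308

371.23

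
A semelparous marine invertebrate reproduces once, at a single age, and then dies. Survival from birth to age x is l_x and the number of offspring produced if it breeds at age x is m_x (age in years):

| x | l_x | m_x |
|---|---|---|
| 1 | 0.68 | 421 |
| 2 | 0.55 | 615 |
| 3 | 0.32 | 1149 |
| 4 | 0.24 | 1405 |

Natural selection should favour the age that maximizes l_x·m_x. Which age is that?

3

Expected offspring if breeding at age x = l_x × m_x:
  age 1: 0.68 × 421 = 286.280
  age 2: 0.55 × 615 = 338.250
  age 3: 0.32 × 1149 = 367.680
  age 4: 0.24 × 1405 = 337.200
Maximum at age 3 (367.680).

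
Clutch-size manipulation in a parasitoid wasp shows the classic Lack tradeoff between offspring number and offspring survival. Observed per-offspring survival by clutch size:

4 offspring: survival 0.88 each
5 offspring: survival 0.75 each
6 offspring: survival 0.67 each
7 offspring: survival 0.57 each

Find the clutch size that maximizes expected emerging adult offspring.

6

Expected emerging adult offspring = c × s(c):
  c=4: 4 × 0.88 = 3.520
  c=5: 5 × 0.75 = 3.750
  c=6: 6 × 0.67 = 4.020
  c=7: 7 × 0.57 = 3.990
Maximum at c = 6 (4.020 emerging adult offspring).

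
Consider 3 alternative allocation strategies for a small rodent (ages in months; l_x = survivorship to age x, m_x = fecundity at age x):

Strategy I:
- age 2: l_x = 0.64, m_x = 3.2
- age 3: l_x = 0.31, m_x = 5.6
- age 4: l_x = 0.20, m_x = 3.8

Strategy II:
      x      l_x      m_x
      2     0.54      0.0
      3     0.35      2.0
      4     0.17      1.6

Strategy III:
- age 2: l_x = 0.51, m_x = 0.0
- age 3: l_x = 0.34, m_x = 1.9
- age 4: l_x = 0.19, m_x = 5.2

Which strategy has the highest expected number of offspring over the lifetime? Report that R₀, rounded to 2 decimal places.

Strategy I: R₀ = 0.64×3.2 + 0.31×5.6 + 0.20×3.8 = 4.5440
Strategy II: R₀ = 0.54×0.0 + 0.35×2.0 + 0.17×1.6 = 0.9720
Strategy III: R₀ = 0.51×0.0 + 0.34×1.9 + 0.19×5.2 = 1.6340
Highest R₀: strategy I with 4.5440.

4.54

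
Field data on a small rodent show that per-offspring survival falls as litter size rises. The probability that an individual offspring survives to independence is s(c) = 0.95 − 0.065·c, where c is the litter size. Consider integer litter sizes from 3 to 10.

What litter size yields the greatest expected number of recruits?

7

Expected recruits = c × s(c):
  c=3: 3 × 0.755 = 2.265
  c=4: 4 × 0.690 = 2.760
  c=5: 5 × 0.625 = 3.125
  c=6: 6 × 0.560 = 3.360
  c=7: 7 × 0.495 = 3.465
  c=8: 8 × 0.430 = 3.440
  c=9: 9 × 0.365 = 3.285
  c=10: 10 × 0.300 = 3.000
Maximum at c = 7 (3.465 recruits).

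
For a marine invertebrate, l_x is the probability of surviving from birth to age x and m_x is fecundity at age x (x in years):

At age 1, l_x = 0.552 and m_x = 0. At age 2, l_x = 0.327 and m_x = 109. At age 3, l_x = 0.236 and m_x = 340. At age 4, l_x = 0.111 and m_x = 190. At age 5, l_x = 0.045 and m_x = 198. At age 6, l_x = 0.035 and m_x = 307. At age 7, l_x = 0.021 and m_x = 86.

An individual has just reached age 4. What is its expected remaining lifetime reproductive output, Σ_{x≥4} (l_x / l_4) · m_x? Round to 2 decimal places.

l_4 = 0.111. Conditional survival from age 4 to x is l_x / l_4.
  x=4: (0.111/0.111) × 190 = 190.0000
  x=5: (0.045/0.111) × 198 = 80.2703
  x=6: (0.035/0.111) × 307 = 96.8018
  x=7: (0.021/0.111) × 86 = 16.2703
Sum = 190.0000 + 80.2703 + 96.8018 + 16.2703 = 383.3423

383.34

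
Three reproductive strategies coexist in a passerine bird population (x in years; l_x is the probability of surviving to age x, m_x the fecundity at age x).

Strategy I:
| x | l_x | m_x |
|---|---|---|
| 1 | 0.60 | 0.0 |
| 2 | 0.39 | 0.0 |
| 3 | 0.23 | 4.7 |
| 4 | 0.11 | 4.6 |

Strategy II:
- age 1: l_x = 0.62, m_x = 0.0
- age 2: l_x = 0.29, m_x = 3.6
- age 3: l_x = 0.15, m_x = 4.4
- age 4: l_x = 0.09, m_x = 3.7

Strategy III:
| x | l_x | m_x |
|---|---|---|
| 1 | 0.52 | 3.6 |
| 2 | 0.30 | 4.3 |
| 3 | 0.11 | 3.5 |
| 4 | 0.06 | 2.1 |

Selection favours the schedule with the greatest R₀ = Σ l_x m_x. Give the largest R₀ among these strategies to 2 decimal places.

3.67

Strategy I: R₀ = 0.60×0.0 + 0.39×0.0 + 0.23×4.7 + 0.11×4.6 = 1.5870
Strategy II: R₀ = 0.62×0.0 + 0.29×3.6 + 0.15×4.4 + 0.09×3.7 = 2.0370
Strategy III: R₀ = 0.52×3.6 + 0.30×4.3 + 0.11×3.5 + 0.06×2.1 = 3.6730
Highest R₀: strategy III with 3.6730.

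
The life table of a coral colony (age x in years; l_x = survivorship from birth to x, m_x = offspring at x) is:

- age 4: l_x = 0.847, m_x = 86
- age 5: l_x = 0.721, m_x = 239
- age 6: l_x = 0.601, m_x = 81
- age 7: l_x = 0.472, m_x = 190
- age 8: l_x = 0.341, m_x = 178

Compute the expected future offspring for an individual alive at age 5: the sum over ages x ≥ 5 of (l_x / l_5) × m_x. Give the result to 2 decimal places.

l_5 = 0.721. Conditional survival from age 5 to x is l_x / l_5.
  x=5: (0.721/0.721) × 239 = 239.0000
  x=6: (0.601/0.721) × 81 = 67.5187
  x=7: (0.472/0.721) × 190 = 124.3828
  x=8: (0.341/0.721) × 178 = 84.1859
Sum = 239.0000 + 67.5187 + 124.3828 + 84.1859 = 515.0874

515.09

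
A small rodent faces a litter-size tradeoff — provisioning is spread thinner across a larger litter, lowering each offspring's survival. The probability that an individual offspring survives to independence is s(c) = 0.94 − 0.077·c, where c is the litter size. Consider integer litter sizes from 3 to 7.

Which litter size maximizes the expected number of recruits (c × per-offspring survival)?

Expected recruits = c × s(c):
  c=3: 3 × 0.709 = 2.127
  c=4: 4 × 0.632 = 2.528
  c=5: 5 × 0.555 = 2.775
  c=6: 6 × 0.478 = 2.868
  c=7: 7 × 0.401 = 2.807
Maximum at c = 6 (2.868 recruits).

6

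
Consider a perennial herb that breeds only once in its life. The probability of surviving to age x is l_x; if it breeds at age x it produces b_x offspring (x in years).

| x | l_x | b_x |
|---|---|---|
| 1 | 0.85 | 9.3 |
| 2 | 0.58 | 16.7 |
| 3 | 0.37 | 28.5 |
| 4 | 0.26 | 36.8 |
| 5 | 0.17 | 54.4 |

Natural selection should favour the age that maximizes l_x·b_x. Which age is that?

Expected offspring if breeding at age x = l_x × b_x:
  age 1: 0.85 × 9.3 = 7.905
  age 2: 0.58 × 16.7 = 9.686
  age 3: 0.37 × 28.5 = 10.545
  age 4: 0.26 × 36.8 = 9.568
  age 5: 0.17 × 54.4 = 9.248
Maximum at age 3 (10.545).

3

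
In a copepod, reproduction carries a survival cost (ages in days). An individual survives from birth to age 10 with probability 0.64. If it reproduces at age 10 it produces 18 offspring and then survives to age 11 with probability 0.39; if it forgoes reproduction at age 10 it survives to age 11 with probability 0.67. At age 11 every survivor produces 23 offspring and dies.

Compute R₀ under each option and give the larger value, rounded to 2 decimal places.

17.26

breed at age 10: R₀ = 0.64 × (18 + 0.39 × 23) = 0.64 × 26.9700 = 17.2608
delay to age 11: R₀ = 0.64 × (0.67 × 23) = 0.64 × 15.4100 = 9.8624
Higher: breed at age 10 (17.2608).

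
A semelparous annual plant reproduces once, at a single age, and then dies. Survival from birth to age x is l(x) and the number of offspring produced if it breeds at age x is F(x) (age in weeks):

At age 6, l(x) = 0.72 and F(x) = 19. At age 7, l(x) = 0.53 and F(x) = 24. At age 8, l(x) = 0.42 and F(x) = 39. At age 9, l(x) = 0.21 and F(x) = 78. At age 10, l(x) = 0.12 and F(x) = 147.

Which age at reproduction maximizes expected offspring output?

Expected offspring if breeding at age x = l(x) × F(x):
  age 6: 0.72 × 19 = 13.680
  age 7: 0.53 × 24 = 12.720
  age 8: 0.42 × 39 = 16.380
  age 9: 0.21 × 78 = 16.380
  age 10: 0.12 × 147 = 17.640
Maximum at age 10 (17.640).

10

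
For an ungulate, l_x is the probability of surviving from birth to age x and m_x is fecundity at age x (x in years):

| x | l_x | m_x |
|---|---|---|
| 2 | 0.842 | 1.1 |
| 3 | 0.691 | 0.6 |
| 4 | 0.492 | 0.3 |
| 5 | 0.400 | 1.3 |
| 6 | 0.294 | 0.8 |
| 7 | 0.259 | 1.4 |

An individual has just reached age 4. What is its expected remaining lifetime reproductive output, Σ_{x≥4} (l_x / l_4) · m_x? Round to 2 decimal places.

l_4 = 0.492. Conditional survival from age 4 to x is l_x / l_4.
  x=4: (0.492/0.492) × 0.3 = 0.3000
  x=5: (0.400/0.492) × 1.3 = 1.0569
  x=6: (0.294/0.492) × 0.8 = 0.4780
  x=7: (0.259/0.492) × 1.4 = 0.7370
Sum = 0.3000 + 1.0569 + 0.4780 + 0.7370 = 2.5720

2.57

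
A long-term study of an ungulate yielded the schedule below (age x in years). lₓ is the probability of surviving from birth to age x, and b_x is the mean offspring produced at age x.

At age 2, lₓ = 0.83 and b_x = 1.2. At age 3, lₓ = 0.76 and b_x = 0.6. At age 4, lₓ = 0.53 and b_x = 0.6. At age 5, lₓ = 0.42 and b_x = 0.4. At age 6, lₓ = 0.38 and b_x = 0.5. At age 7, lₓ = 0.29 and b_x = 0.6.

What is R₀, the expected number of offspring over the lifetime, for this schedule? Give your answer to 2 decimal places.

R₀ = Σ lₓ b_x:
  age 2: 0.83 × 1.2 = 0.9960
  age 3: 0.76 × 0.6 = 0.4560
  age 4: 0.53 × 0.6 = 0.3180
  age 5: 0.42 × 0.4 = 0.1680
  age 6: 0.38 × 0.5 = 0.1900
  age 7: 0.29 × 0.6 = 0.1740
R₀ = 0.9960 + 0.4560 + 0.3180 + 0.1680 + 0.1900 + 0.1740 = 2.3020

2.30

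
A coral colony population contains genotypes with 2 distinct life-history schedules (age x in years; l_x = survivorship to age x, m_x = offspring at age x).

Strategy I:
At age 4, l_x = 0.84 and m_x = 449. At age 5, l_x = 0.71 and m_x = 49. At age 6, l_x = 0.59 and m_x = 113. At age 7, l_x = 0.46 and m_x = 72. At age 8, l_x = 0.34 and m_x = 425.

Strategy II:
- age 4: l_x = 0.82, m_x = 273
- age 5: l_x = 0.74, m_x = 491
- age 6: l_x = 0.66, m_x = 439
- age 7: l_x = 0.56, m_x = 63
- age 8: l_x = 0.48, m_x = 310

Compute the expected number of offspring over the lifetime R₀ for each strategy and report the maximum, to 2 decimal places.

1061.02

Strategy I: R₀ = 0.84×449 + 0.71×49 + 0.59×113 + 0.46×72 + 0.34×425 = 656.2400
Strategy II: R₀ = 0.82×273 + 0.74×491 + 0.66×439 + 0.56×63 + 0.48×310 = 1061.0200
Highest R₀: strategy II with 1061.0200.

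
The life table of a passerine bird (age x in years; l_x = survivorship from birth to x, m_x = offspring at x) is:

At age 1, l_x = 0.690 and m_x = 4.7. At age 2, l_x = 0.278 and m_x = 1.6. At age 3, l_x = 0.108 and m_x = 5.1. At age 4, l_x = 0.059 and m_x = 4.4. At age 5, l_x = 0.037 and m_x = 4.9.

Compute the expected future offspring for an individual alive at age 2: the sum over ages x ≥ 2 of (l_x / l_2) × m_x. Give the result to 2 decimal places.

l_2 = 0.278. Conditional survival from age 2 to x is l_x / l_2.
  x=2: (0.278/0.278) × 1.6 = 1.6000
  x=3: (0.108/0.278) × 5.1 = 1.9813
  x=4: (0.059/0.278) × 4.4 = 0.9338
  x=5: (0.037/0.278) × 4.9 = 0.6522
Sum = 1.6000 + 1.9813 + 0.9338 + 0.6522 = 5.1673

5.17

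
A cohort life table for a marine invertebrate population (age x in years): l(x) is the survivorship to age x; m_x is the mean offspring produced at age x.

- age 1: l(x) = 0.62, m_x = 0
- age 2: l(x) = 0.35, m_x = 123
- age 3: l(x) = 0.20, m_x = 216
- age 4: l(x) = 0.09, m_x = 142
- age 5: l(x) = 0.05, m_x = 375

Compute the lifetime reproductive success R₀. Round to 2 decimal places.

117.78

R₀ = Σ l(x) m_x:
  age 1: 0.62 × 0 = 0.0000
  age 2: 0.35 × 123 = 43.0500
  age 3: 0.20 × 216 = 43.2000
  age 4: 0.09 × 142 = 12.7800
  age 5: 0.05 × 375 = 18.7500
R₀ = 0.0000 + 43.0500 + 43.2000 + 12.7800 + 18.7500 = 117.7800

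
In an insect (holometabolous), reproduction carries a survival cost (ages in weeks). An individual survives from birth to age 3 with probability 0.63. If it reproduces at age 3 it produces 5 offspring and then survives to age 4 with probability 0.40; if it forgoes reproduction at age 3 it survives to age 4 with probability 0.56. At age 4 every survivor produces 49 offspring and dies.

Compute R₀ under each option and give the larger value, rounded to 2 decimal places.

17.29

breed at age 3: R₀ = 0.63 × (5 + 0.40 × 49) = 0.63 × 24.6000 = 15.4980
delay to age 4: R₀ = 0.63 × (0.56 × 49) = 0.63 × 27.4400 = 17.2872
Higher: delay to age 4 (17.2872).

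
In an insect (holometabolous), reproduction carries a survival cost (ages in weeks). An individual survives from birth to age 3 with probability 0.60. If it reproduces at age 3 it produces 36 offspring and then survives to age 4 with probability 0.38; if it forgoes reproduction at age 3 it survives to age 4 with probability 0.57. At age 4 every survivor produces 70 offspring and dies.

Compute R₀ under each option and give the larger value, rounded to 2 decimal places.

breed at age 3: R₀ = 0.60 × (36 + 0.38 × 70) = 0.60 × 62.6000 = 37.5600
delay to age 4: R₀ = 0.60 × (0.57 × 70) = 0.60 × 39.9000 = 23.9400
Higher: breed at age 3 (37.5600).

37.56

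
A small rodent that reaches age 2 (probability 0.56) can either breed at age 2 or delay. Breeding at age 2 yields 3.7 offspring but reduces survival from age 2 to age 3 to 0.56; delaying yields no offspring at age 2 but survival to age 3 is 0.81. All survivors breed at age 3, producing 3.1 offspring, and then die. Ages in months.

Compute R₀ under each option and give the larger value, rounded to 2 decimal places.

3.04

breed at age 2: R₀ = 0.56 × (3.7 + 0.56 × 3.1) = 0.56 × 5.4360 = 3.0442
delay to age 3: R₀ = 0.56 × (0.81 × 3.1) = 0.56 × 2.5110 = 1.4062
Higher: breed at age 2 (3.0442).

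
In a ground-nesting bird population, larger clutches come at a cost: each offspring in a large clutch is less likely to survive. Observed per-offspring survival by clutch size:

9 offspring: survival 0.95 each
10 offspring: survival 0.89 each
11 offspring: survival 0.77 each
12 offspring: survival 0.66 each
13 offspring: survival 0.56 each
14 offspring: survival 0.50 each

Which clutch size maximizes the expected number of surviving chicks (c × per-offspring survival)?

10

Expected surviving chicks = c × s(c):
  c=9: 9 × 0.95 = 8.550
  c=10: 10 × 0.89 = 8.900
  c=11: 11 × 0.77 = 8.470
  c=12: 12 × 0.66 = 7.920
  c=13: 13 × 0.56 = 7.280
  c=14: 14 × 0.50 = 7.000
Maximum at c = 10 (8.900 surviving chicks).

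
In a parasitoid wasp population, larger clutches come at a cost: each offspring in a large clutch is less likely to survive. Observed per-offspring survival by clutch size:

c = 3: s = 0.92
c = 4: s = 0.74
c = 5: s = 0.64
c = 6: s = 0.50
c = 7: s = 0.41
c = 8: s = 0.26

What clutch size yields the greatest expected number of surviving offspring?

Expected surviving offspring = c × s(c):
  c=3: 3 × 0.92 = 2.760
  c=4: 4 × 0.74 = 2.960
  c=5: 5 × 0.64 = 3.200
  c=6: 6 × 0.50 = 3.000
  c=7: 7 × 0.41 = 2.870
  c=8: 8 × 0.26 = 2.080
Maximum at c = 5 (3.200 surviving offspring).

5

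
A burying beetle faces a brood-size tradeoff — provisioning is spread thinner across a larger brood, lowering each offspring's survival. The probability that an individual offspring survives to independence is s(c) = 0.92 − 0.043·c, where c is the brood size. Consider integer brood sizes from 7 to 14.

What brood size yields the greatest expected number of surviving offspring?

Expected surviving offspring = c × s(c):
  c=7: 7 × 0.619 = 4.333
  c=8: 8 × 0.576 = 4.608
  c=9: 9 × 0.533 = 4.797
  c=10: 10 × 0.490 = 4.900
  c=11: 11 × 0.447 = 4.917
  c=12: 12 × 0.404 = 4.848
  c=13: 13 × 0.361 = 4.693
  c=14: 14 × 0.318 = 4.452
Maximum at c = 11 (4.917 surviving offspring).

11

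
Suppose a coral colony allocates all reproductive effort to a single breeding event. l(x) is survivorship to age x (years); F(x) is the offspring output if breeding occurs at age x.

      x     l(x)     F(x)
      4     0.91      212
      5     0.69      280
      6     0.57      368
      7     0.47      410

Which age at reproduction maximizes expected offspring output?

6

Expected offspring if breeding at age x = l(x) × F(x):
  age 4: 0.91 × 212 = 192.920
  age 5: 0.69 × 280 = 193.200
  age 6: 0.57 × 368 = 209.760
  age 7: 0.47 × 410 = 192.700
Maximum at age 6 (209.760).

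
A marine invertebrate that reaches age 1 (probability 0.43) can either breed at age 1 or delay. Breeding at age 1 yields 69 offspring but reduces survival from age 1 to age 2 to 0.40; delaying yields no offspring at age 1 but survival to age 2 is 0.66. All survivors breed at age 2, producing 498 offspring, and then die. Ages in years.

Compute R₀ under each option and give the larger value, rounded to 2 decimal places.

breed at age 1: R₀ = 0.43 × (69 + 0.40 × 498) = 0.43 × 268.2000 = 115.3260
delay to age 2: R₀ = 0.43 × (0.66 × 498) = 0.43 × 328.6800 = 141.3324
Higher: delay to age 2 (141.3324).

141.33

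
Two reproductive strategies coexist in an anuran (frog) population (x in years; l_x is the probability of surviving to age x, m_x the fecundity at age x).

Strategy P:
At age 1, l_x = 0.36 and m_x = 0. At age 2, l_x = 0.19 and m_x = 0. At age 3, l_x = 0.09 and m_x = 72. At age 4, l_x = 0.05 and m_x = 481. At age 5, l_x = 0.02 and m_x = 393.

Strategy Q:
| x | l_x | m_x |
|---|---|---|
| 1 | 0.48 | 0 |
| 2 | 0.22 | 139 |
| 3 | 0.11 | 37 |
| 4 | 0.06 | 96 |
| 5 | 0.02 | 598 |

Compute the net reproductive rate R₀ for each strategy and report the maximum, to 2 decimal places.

52.37

Strategy P: R₀ = 0.36×0 + 0.19×0 + 0.09×72 + 0.05×481 + 0.02×393 = 38.3900
Strategy Q: R₀ = 0.48×0 + 0.22×139 + 0.11×37 + 0.06×96 + 0.02×598 = 52.3700
Highest R₀: strategy Q with 52.3700.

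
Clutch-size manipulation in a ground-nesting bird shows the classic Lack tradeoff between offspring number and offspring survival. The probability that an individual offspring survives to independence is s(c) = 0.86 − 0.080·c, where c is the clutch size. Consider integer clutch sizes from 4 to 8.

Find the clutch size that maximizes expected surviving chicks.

5

Expected surviving chicks = c × s(c):
  c=4: 4 × 0.540 = 2.160
  c=5: 5 × 0.460 = 2.300
  c=6: 6 × 0.380 = 2.280
  c=7: 7 × 0.300 = 2.100
  c=8: 8 × 0.220 = 1.760
Maximum at c = 5 (2.300 surviving chicks).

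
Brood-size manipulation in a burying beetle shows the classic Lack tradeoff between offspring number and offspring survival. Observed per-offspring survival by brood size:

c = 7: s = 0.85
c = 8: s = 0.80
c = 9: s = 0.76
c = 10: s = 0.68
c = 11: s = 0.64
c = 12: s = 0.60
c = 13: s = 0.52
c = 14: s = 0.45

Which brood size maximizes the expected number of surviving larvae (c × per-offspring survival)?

Expected surviving larvae = c × s(c):
  c=7: 7 × 0.85 = 5.950
  c=8: 8 × 0.80 = 6.400
  c=9: 9 × 0.76 = 6.840
  c=10: 10 × 0.68 = 6.800
  c=11: 11 × 0.64 = 7.040
  c=12: 12 × 0.60 = 7.200
  c=13: 13 × 0.52 = 6.760
  c=14: 14 × 0.45 = 6.300
Maximum at c = 12 (7.200 surviving larvae).

12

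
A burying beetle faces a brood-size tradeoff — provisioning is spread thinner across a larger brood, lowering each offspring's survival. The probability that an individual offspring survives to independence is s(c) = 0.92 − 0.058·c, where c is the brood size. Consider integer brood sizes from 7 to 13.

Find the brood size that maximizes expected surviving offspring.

Expected surviving offspring = c × s(c):
  c=7: 7 × 0.514 = 3.598
  c=8: 8 × 0.456 = 3.648
  c=9: 9 × 0.398 = 3.582
  c=10: 10 × 0.340 = 3.400
  c=11: 11 × 0.282 = 3.102
  c=12: 12 × 0.224 = 2.688
  c=13: 13 × 0.166 = 2.158
Maximum at c = 8 (3.648 surviving offspring).

8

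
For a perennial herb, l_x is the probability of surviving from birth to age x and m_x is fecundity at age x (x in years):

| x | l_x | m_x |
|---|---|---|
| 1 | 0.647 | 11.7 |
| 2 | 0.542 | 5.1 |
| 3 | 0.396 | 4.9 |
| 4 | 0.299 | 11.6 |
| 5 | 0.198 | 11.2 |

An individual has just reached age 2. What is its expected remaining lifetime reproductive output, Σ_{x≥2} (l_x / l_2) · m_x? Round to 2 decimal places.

l_2 = 0.542. Conditional survival from age 2 to x is l_x / l_2.
  x=2: (0.542/0.542) × 5.1 = 5.1000
  x=3: (0.396/0.542) × 4.9 = 3.5801
  x=4: (0.299/0.542) × 11.6 = 6.3993
  x=5: (0.198/0.542) × 11.2 = 4.0915
Sum = 5.1000 + 3.5801 + 6.3993 + 4.0915 = 19.1708

19.17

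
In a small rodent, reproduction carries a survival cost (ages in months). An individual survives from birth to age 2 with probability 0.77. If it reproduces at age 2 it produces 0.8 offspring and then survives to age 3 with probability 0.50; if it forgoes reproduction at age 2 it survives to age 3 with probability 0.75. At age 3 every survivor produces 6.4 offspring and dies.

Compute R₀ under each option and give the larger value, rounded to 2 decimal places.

breed at age 2: R₀ = 0.77 × (0.8 + 0.50 × 6.4) = 0.77 × 4.0000 = 3.0800
delay to age 3: R₀ = 0.77 × (0.75 × 6.4) = 0.77 × 4.8000 = 3.6960
Higher: delay to age 3 (3.6960).

3.70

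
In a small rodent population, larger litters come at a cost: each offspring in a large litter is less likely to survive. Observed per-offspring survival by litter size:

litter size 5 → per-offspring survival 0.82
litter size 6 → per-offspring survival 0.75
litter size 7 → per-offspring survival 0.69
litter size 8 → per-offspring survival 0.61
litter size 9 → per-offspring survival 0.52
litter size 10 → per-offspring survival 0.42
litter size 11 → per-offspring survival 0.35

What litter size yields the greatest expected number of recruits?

Expected recruits = c × s(c):
  c=5: 5 × 0.82 = 4.100
  c=6: 6 × 0.75 = 4.500
  c=7: 7 × 0.69 = 4.830
  c=8: 8 × 0.61 = 4.880
  c=9: 9 × 0.52 = 4.680
  c=10: 10 × 0.42 = 4.200
  c=11: 11 × 0.35 = 3.850
Maximum at c = 8 (4.880 recruits).

8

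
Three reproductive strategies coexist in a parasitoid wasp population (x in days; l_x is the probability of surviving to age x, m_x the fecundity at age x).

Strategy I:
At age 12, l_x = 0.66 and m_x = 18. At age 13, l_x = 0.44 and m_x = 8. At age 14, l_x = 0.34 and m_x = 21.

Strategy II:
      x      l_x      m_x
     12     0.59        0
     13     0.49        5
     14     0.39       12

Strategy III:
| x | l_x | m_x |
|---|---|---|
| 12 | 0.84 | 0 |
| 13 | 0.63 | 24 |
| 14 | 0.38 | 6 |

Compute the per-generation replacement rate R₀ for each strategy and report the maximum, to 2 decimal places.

22.54

Strategy I: R₀ = 0.66×18 + 0.44×8 + 0.34×21 = 22.5400
Strategy II: R₀ = 0.59×0 + 0.49×5 + 0.39×12 = 7.1300
Strategy III: R₀ = 0.84×0 + 0.63×24 + 0.38×6 = 17.4000
Highest R₀: strategy I with 22.5400.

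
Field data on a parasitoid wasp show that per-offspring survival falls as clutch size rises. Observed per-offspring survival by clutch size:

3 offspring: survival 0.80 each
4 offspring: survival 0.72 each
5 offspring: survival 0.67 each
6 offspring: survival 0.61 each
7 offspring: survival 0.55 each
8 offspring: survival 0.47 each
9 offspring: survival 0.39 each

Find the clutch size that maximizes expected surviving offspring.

Expected surviving offspring = c × s(c):
  c=3: 3 × 0.80 = 2.400
  c=4: 4 × 0.72 = 2.880
  c=5: 5 × 0.67 = 3.350
  c=6: 6 × 0.61 = 3.660
  c=7: 7 × 0.55 = 3.850
  c=8: 8 × 0.47 = 3.760
  c=9: 9 × 0.39 = 3.510
Maximum at c = 7 (3.850 surviving offspring).

7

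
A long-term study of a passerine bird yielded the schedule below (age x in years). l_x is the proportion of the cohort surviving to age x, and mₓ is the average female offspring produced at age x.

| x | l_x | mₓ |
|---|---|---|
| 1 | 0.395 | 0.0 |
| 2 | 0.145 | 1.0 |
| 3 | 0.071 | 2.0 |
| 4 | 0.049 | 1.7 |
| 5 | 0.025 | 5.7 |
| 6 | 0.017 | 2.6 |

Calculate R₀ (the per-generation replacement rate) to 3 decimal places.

0.557

R₀ = Σ l_x mₓ:
  age 1: 0.395 × 0.0 = 0.0000
  age 2: 0.145 × 1.0 = 0.1450
  age 3: 0.071 × 2.0 = 0.1420
  age 4: 0.049 × 1.7 = 0.0833
  age 5: 0.025 × 5.7 = 0.1425
  age 6: 0.017 × 2.6 = 0.0442
R₀ = 0.0000 + 0.1450 + 0.1420 + 0.0833 + 0.1425 + 0.0442 = 0.5570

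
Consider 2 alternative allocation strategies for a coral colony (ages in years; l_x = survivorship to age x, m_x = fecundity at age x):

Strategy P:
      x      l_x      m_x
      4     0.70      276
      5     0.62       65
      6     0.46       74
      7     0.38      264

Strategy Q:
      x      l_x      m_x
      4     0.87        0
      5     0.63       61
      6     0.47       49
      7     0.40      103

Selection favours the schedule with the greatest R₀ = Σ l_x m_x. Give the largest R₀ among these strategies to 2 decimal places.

367.86

Strategy P: R₀ = 0.70×276 + 0.62×65 + 0.46×74 + 0.38×264 = 367.8600
Strategy Q: R₀ = 0.87×0 + 0.63×61 + 0.47×49 + 0.40×103 = 102.6600
Highest R₀: strategy P with 367.8600.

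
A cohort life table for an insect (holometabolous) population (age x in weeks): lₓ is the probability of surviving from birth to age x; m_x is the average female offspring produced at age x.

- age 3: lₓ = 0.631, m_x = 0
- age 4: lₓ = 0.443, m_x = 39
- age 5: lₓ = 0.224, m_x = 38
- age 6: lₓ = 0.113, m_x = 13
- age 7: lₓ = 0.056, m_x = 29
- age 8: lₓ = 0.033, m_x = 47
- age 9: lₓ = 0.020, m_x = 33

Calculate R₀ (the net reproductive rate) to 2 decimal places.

31.09

R₀ = Σ lₓ m_x:
  age 3: 0.631 × 0 = 0.0000
  age 4: 0.443 × 39 = 17.2770
  age 5: 0.224 × 38 = 8.5120
  age 6: 0.113 × 13 = 1.4690
  age 7: 0.056 × 29 = 1.6240
  age 8: 0.033 × 47 = 1.5510
  age 9: 0.020 × 33 = 0.6600
R₀ = 0.0000 + 17.2770 + 8.5120 + 1.4690 + 1.6240 + 1.5510 + 0.6600 = 31.0930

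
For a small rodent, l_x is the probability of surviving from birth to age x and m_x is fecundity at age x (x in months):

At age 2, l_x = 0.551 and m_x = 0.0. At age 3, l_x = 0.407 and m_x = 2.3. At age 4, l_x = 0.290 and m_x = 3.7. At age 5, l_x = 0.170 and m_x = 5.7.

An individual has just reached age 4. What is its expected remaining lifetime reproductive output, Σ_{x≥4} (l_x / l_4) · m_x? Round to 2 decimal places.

7.04

l_4 = 0.290. Conditional survival from age 4 to x is l_x / l_4.
  x=4: (0.290/0.290) × 3.7 = 3.7000
  x=5: (0.170/0.290) × 5.7 = 3.3414
Sum = 3.7000 + 3.3414 = 7.0414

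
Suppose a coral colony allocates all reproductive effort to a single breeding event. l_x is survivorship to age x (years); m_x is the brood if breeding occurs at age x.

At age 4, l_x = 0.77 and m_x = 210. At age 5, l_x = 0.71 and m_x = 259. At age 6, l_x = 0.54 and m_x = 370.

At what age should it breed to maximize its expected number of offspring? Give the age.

6

Expected offspring if breeding at age x = l_x × m_x:
  age 4: 0.77 × 210 = 161.700
  age 5: 0.71 × 259 = 183.890
  age 6: 0.54 × 370 = 199.800
Maximum at age 6 (199.800).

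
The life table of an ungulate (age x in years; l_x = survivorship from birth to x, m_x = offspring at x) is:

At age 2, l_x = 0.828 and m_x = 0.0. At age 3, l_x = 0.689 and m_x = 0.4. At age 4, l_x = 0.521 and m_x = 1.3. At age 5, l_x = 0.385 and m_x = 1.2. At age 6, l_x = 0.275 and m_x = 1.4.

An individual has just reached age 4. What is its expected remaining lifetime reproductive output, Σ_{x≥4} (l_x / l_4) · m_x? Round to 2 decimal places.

2.93

l_4 = 0.521. Conditional survival from age 4 to x is l_x / l_4.
  x=4: (0.521/0.521) × 1.3 = 1.3000
  x=5: (0.385/0.521) × 1.2 = 0.8868
  x=6: (0.275/0.521) × 1.4 = 0.7390
Sum = 1.3000 + 0.8868 + 0.7390 = 2.9257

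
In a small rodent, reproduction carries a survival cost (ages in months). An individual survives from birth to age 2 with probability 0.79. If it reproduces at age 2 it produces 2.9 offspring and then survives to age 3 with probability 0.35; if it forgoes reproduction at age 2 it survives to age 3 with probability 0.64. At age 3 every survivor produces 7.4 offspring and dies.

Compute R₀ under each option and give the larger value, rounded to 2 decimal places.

4.34

breed at age 2: R₀ = 0.79 × (2.9 + 0.35 × 7.4) = 0.79 × 5.4900 = 4.3371
delay to age 3: R₀ = 0.79 × (0.64 × 7.4) = 0.79 × 4.7360 = 3.7414
Higher: breed at age 2 (4.3371).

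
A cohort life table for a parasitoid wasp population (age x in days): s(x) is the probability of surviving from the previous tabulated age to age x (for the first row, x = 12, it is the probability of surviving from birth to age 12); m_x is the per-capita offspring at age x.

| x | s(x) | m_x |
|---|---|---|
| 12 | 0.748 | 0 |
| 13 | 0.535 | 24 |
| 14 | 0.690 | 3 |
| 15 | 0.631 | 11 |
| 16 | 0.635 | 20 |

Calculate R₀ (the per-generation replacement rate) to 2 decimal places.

14.56

Survivorship from birth: l_x = s_12·s_13·…·s_x.
  l_12 = 0.74800
  l_13 = 0.40018
  l_14 = 0.27612
  l_15 = 0.17423
  l_16 = 0.11064
R₀ = Σ l_x m_x:
  age 12: 0.74800 × 0 = 0.0000
  age 13: 0.40018 × 24 = 9.6043
  age 14: 0.27612 × 3 = 0.8284
  age 15: 0.17423 × 11 = 1.9165
  age 16: 0.11064 × 20 = 2.2128
R₀ = 0.0000 + 9.6043 + 0.8284 + 1.9165 + 2.2128 = 14.5620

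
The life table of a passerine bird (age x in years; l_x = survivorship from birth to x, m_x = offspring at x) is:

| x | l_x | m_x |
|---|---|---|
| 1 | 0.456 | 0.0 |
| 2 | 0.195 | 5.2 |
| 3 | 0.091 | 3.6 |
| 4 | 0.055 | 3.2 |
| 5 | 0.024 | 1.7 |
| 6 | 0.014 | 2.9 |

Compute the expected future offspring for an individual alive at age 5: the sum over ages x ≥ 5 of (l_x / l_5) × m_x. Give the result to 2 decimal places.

3.39

l_5 = 0.024. Conditional survival from age 5 to x is l_x / l_5.
  x=5: (0.024/0.024) × 1.7 = 1.7000
  x=6: (0.014/0.024) × 2.9 = 1.6917
Sum = 1.7000 + 1.6917 = 3.3917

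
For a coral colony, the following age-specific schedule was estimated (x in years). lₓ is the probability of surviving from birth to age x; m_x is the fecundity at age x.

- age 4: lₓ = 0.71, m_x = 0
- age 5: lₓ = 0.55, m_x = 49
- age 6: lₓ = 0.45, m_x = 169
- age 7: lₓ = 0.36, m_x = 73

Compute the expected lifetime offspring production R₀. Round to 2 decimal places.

R₀ = Σ lₓ m_x:
  age 4: 0.71 × 0 = 0.0000
  age 5: 0.55 × 49 = 26.9500
  age 6: 0.45 × 169 = 76.0500
  age 7: 0.36 × 73 = 26.2800
R₀ = 0.0000 + 26.9500 + 76.0500 + 26.2800 = 129.2800

129.28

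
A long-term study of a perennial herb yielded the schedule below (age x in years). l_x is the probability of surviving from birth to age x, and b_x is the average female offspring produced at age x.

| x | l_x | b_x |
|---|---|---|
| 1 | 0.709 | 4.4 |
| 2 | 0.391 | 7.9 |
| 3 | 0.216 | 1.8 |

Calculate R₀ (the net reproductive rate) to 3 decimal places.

6.597

R₀ = Σ l_x b_x:
  age 1: 0.709 × 4.4 = 3.1196
  age 2: 0.391 × 7.9 = 3.0889
  age 3: 0.216 × 1.8 = 0.3888
R₀ = 3.1196 + 3.0889 + 0.3888 = 6.5973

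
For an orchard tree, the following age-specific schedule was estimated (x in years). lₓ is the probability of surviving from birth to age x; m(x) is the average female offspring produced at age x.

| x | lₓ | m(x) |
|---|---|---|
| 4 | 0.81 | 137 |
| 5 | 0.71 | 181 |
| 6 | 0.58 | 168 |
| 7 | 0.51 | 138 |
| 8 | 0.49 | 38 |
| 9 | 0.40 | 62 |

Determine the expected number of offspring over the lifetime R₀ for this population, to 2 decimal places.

R₀ = Σ lₓ m(x):
  age 4: 0.81 × 137 = 110.9700
  age 5: 0.71 × 181 = 128.5100
  age 6: 0.58 × 168 = 97.4400
  age 7: 0.51 × 138 = 70.3800
  age 8: 0.49 × 38 = 18.6200
  age 9: 0.40 × 62 = 24.8000
R₀ = 110.9700 + 128.5100 + 97.4400 + 70.3800 + 18.6200 + 24.8000 = 450.7200

450.72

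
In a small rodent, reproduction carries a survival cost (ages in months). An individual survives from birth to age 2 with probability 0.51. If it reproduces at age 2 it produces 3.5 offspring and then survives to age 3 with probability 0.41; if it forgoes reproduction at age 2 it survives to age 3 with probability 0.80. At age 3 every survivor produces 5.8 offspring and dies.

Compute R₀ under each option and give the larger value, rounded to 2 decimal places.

breed at age 2: R₀ = 0.51 × (3.5 + 0.41 × 5.8) = 0.51 × 5.8780 = 2.9978
delay to age 3: R₀ = 0.51 × (0.80 × 5.8) = 0.51 × 4.6400 = 2.3664
Higher: breed at age 2 (2.9978).

3.00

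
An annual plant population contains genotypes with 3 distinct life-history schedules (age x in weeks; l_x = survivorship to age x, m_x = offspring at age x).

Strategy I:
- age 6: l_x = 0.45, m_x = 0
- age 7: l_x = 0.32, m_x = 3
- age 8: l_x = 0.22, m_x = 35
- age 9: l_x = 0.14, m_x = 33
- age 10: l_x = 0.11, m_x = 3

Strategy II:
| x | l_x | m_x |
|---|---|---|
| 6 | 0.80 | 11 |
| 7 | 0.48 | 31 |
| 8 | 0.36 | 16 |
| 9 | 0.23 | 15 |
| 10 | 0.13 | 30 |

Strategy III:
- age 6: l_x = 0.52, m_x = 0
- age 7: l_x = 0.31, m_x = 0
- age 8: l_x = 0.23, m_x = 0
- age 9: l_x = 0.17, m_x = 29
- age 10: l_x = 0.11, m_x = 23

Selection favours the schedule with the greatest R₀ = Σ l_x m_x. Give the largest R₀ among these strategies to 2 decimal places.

36.79

Strategy I: R₀ = 0.45×0 + 0.32×3 + 0.22×35 + 0.14×33 + 0.11×3 = 13.6100
Strategy II: R₀ = 0.80×11 + 0.48×31 + 0.36×16 + 0.23×15 + 0.13×30 = 36.7900
Strategy III: R₀ = 0.52×0 + 0.31×0 + 0.23×0 + 0.17×29 + 0.11×23 = 7.4600
Highest R₀: strategy II with 36.7900.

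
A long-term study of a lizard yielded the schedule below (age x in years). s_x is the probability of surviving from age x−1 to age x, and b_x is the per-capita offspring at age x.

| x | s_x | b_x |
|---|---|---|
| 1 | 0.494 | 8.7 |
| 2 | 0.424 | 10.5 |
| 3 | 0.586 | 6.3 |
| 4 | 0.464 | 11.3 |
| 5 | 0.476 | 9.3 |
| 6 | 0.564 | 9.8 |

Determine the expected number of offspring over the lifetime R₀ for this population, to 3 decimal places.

Survivorship from birth: l_x = s_1·s_2·…·s_x.
  l_1 = 0.49400
  l_2 = 0.20946
  l_3 = 0.12274
  l_4 = 0.05695
  l_5 = 0.02711
  l_6 = 0.01529
R₀ = Σ l_x b_x:
  age 1: 0.49400 × 8.7 = 4.2978
  age 2: 0.20946 × 10.5 = 2.1993
  age 3: 0.12274 × 6.3 = 0.7733
  age 4: 0.05695 × 11.3 = 0.6435
  age 5: 0.02711 × 9.3 = 0.2521
  age 6: 0.01529 × 9.8 = 0.1498
R₀ = 4.2978 + 2.1993 + 0.7733 + 0.6435 + 0.2521 + 0.1498 = 8.3159

8.316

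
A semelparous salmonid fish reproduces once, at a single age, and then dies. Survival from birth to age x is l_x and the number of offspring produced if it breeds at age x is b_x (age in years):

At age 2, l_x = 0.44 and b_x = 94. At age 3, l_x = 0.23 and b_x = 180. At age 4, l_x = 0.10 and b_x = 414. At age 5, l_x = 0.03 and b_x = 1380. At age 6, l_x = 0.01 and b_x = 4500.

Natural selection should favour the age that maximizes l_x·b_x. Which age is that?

Expected offspring if breeding at age x = l_x × b_x:
  age 2: 0.44 × 94 = 41.360
  age 3: 0.23 × 180 = 41.400
  age 4: 0.10 × 414 = 41.400
  age 5: 0.03 × 1380 = 41.400
  age 6: 0.01 × 4500 = 45.000
Maximum at age 6 (45.000).

6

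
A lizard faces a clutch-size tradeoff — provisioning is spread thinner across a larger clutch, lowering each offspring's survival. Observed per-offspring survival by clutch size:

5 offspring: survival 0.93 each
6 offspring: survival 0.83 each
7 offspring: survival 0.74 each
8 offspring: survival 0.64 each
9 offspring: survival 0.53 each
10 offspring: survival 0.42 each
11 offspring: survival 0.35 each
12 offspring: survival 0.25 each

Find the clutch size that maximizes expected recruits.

7

Expected recruits = c × s(c):
  c=5: 5 × 0.93 = 4.650
  c=6: 6 × 0.83 = 4.980
  c=7: 7 × 0.74 = 5.180
  c=8: 8 × 0.64 = 5.120
  c=9: 9 × 0.53 = 4.770
  c=10: 10 × 0.42 = 4.200
  c=11: 11 × 0.35 = 3.850
  c=12: 12 × 0.25 = 3.000
Maximum at c = 7 (5.180 recruits).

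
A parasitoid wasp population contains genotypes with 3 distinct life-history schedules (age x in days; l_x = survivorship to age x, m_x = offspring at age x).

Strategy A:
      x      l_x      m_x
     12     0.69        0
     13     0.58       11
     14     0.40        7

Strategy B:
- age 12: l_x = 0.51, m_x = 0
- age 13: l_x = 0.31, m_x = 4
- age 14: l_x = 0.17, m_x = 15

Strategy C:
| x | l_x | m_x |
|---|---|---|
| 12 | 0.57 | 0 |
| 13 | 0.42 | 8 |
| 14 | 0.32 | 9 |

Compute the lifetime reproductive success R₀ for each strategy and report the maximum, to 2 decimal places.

Strategy A: R₀ = 0.69×0 + 0.58×11 + 0.40×7 = 9.1800
Strategy B: R₀ = 0.51×0 + 0.31×4 + 0.17×15 = 3.7900
Strategy C: R₀ = 0.57×0 + 0.42×8 + 0.32×9 = 6.2400
Highest R₀: strategy A with 9.1800.

9.18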